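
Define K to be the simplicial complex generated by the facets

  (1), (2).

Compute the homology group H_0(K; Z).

Fix the vertex order 1 < 2 and write every simplex with vertices in increasing order. Then dim K = 0 and the simplices of K are:

  0-simplices (2): [1], [2]

Hence C_0 ≅ Z^2.

From H_k ≅ ker(∂_k) / im(∂_{k+1}) we obtain:

  H_0: rank C_0 − rank ∂_1 = 2 − 0 = 2, and there is no ∂_1, so H_0 = Z^2.

(K is a triangulation of a set of 2 points.)

H_0 ≅ Z^2.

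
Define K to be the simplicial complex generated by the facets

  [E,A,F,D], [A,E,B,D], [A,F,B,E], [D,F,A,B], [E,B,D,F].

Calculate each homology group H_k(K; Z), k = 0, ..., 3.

Take the total order A < B < D < E < F on the vertex set. Then K (dimension 3) consists of the simplices:

  0-simplices (5): A, B, D, E, F
  1-simplices (10): AB, AD, AE, AF, BD, BE, BF, DE, DF, EF
  2-simplices (10): ABD, ABE, ABF, ADE, ADF, AEF, BDE, BDF, BEF, DEF
  3-simplices (5): ABDE, ABDF, ABEF, ADEF, BDEF

giving chain groups C_0 ≅ Z^5, C_1 ≅ Z^10, C_2 ≅ Z^10, C_3 ≅ Z^5.

The boundary map ∂_1: C_1 → C_0 sends each edge [p,q] (with p < q) to q − p. For instance
  ∂AE = E − A.
The 5×10 boundary matrix has rank 4 and Smith normal form diag(1,1,1,1).

∂_2: C_2 → C_1 acts by ∂[p,q,r] = [q,r] − [p,r] + [p,q]. For instance
  ∂DEF = EF − DF + DE,
  ∂ABD = BD − AD + AB.
As a 10×10 matrix over Z this has rank 6, with invariant factors (1,1,1,1,1,1).

∂_3: C_3 → C_2 sends each 3-simplex σ to the alternating sum Σ_i (−1)^i (σ with its i-th vertex removed). For instance
  ∂ABDF = BDF − ADF + ABF − ABD,
  ∂ABEF = BEF − AEF + ABF − ABE.
As a 10×5 matrix over Z this has rank 4, with invariant factors (1,1,1,1).

Computing H_k = (kernel of ∂_k) / (image of ∂_{k+1}):

  H_0: rank C_0 − rank ∂_1 = 5 − 4 = 1, and the invariant factors of ∂_1 are all 1, so H_0 = Z.
  H_1: rank ker ∂_1 − rank ∂_2 = (10 − 4) − 6 = 0, and the invariant factors of ∂_2 are all 1, so H_1 = 0.
  H_2: rank ker ∂_2 − rank ∂_3 = (10 − 6) − 4 = 0, and the invariant factors of ∂_3 are all 1, so H_2 = 0.
  H_3: rank ker ∂_3 − rank ∂_4 = (5 − 4) − 0 = 1, and there is no ∂_4, so H_3 = Z.

H_0 ≅ Z,  H_1 = 0,  H_2 = 0,  H_3 ≅ Z.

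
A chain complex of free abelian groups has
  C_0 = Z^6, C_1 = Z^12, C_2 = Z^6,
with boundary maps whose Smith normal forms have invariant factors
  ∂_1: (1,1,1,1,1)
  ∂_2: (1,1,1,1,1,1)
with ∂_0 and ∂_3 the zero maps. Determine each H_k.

H_0 ≅ Z,  H_1 ≅ Z,  H_2 = 0.

H_0: b_0 = 6 − 0 − 5 = 1; torsion from ∂_1 factors > 1: none. So H_0 ≅ Z.
H_1: b_1 = 12 − 5 − 6 = 1; torsion from ∂_2 factors > 1: none. So H_1 ≅ Z.
H_2: b_2 = 6 − 6 − 0 = 0; torsion from ∂_3 factors > 1: none. So H_2 ≅ 0.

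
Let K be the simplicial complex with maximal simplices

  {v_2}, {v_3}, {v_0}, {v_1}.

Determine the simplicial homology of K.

Fix the vertex order v_0 < v_1 < v_2 < v_3 and write every simplex with vertices in increasing order. Then dim K = 0 and the simplices of K are:

  0-simplices (4): [v_0], [v_1], [v_2], [v_3]

giving chain groups C_0 ≅ Z^4.

Now H_k = ker ∂_k / im ∂_{k+1}, so:

  H_0: rank C_0 − rank ∂_1 = 4 − 0 = 4, and there is no ∂_1, so H_0 = Z^4.

H_0 ≅ Z^4.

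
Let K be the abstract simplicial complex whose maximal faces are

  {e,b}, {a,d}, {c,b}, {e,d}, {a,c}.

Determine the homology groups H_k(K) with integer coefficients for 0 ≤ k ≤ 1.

We work with the vertex ordering a < b < c < d < e. The simplices of K, each written with vertices in increasing order, are:

  0-simplices (5): a, b, c, d, e
  1-simplices (5): ac, ad, bc, be, de

so the chain groups are C_0 ≅ Z^5, C_1 ≅ Z^5.

Boundary ∂_1: C_1 → C_0 sends each edge [p,q] (with p < q) to q − p.
The 5×5 boundary matrix has rank 4 and Smith normal form diag(1,1,1,1).

From H_k ≅ ker(∂_k) / im(∂_{k+1}) we obtain:

  H_0: rank C_0 − rank ∂_1 = 5 − 4 = 1, and the invariant factors of ∂_1 are all 1, so H_0 = Z.
  H_1: rank ker ∂_1 − rank ∂_2 = (5 − 4) − 0 = 1, and there is no ∂_2, so H_1 = Z.

(K is a triangulation of the circle S^1.)

H_0 = Z,  H_1 = Z.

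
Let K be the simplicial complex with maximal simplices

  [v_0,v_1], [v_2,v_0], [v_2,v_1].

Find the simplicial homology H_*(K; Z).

H_0 ≅ Z,  H_1 ≅ Z.

We work with the vertex ordering v_0 < v_1 < v_2. The simplices of K, each written with vertices in increasing order, are:

  0-simplices (3): [v_0], [v_1], [v_2]
  1-simplices (3): [v_0,v_1], [v_0,v_2], [v_1,v_2]

so the chain groups are C_0 ≅ Z^3, C_1 ≅ Z^3.

∂_1: C_1 → C_0 is given by ∂[p,q] = [q] − [p].
This gives a 3×3 integer matrix of rank 2; reducing to Smith normal form yields diagonal entries (1,1).

Now H_k = ker ∂_k / im ∂_{k+1}, so:

  H_0: rank C_0 − rank ∂_1 = 3 − 2 = 1, and the invariant factors of ∂_1 are all 1, so H_0 ≅ Z.
  H_1: rank ker ∂_1 − rank ∂_2 = (3 − 2) − 0 = 1, and there is no ∂_2, so H_1 ≅ Z.

As a check, the Euler characteristic is 3 − 3 = 0, which agrees with 1 − 1 = 0.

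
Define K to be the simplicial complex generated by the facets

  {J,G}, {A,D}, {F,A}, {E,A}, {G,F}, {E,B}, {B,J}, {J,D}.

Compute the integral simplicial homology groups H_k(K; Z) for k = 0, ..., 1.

Order the vertices as A < B < D < E < F < G < J. Listing each simplex with vertices in this order, K has dimension 1 with simplices:

  0-simplices (7): A, B, D, E, F, G, J
  1-simplices (8): AD, AE, AF, BE, BJ, DJ, FG, GJ

Hence C_0 ≅ Z^7, C_1 ≅ Z^8.

Boundary ∂_1: C_1 → C_0 sends each edge [p,q] (with p < q) to q − p. For instance
  ∂AF = F − A.
As a 7×8 matrix over Z this has rank 6, with invariant factors (1,1,1,1,1,1).

Now H_k = ker ∂_k / im ∂_{k+1}, so:

  H_0: rank C_0 − rank ∂_1 = 7 − 6 = 1, and the invariant factors of ∂_1 are all 1, so H_0 = Z.
  H_1: rank ker ∂_1 − rank ∂_2 = (8 − 6) − 0 = 2, and there is no ∂_2, so H_1 = Z^2.

As a check, the Euler characteristic is 7 − 8 = -1, which agrees with 1 − 2 = -1.

H_0 ≅ Z,  H_1 ≅ Z^2.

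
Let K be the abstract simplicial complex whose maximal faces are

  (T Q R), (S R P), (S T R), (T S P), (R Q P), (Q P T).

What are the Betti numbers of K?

b_0 = 1, b_1 = 0, b_2 = 1.

We work with the vertex ordering P < Q < R < S < T. The simplices of K, each written with vertices in increasing order, are:

  0-simplices (5): P, Q, R, S, T
  1-simplices (9): PQ, PR, PS, PT, QR, QT, RS, RT, ST
  2-simplices (6): PQR, PQT, PRS, PST, QRT, RST

giving chain groups C_0 ≅ Z^5, C_1 ≅ Z^9, C_2 ≅ Z^6.

Boundary ∂_1: C_1 → C_0 maps an edge to its endpoints' difference, ∂[p,q] = q − p.
The resulting 5×9 matrix has rank 4, and its Smith normal form has invariant factors (1,1,1,1).

∂_2: C_2 → C_1 sends each 2-simplex [p,q,r] to [q,r] − [p,r] + [p,q]. For instance
  ∂PST = ST − PT + PS,
  ∂PQR = QR − PR + PQ.
As a 9×6 matrix over Z this has rank 5, with invariant factors (1,1,1,1,1).

Computing H_k = (kernel of ∂_k) / (image of ∂_{k+1}):

  H_0: rank C_0 − rank ∂_1 = 5 − 4 = 1, and the invariant factors of ∂_1 are all 1, so H_0 ≅ Z.
  H_1: rank ker ∂_1 − rank ∂_2 = (9 − 4) − 5 = 0, and the invariant factors of ∂_2 are all 1, so H_1 ≅ 0.
  H_2: rank ker ∂_2 − rank ∂_3 = (6 − 5) − 0 = 1, and there is no ∂_3, so H_2 ≅ Z.

(K is a triangulation of the 2-sphere S^2.)

Hence the Betti numbers are b_0 = 1, b_1 = 0, b_2 = 1.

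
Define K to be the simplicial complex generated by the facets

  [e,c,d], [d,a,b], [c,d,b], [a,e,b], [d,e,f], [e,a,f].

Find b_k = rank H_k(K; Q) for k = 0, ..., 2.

K has 6 vertices, 12 edges, 6 triangles.
rank ∂_0 = 0, rank ∂_1 = 5 ⇒ b_0 = 6 − 0 − 5 = 1; all invariant factors of ∂_1 are 1 so no torsion. So H_0 = Z.
rank ∂_1 = 5, rank ∂_2 = 6 ⇒ b_1 = 12 − 5 − 6 = 1; all invariant factors of ∂_2 are 1 so no torsion. So H_1 = Z.
rank ∂_2 = 6, rank ∂_3 = 0 ⇒ b_2 = 6 − 6 − 0 = 0. So H_2 = 0.

b_0 = 1, b_1 = 1, b_2 = 0.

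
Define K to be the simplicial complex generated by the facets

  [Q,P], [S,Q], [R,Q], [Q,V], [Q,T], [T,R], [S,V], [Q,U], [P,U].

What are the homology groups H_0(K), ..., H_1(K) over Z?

Fix the vertex order P < Q < R < S < T < U < V and write every simplex with vertices in increasing order. Then dim K = 1 and the simplices of K are:

  0-simplices (7): P, Q, R, S, T, U, V
  1-simplices (9): PQ, PU, QR, QS, QT, QU, QV, RT, SV

giving chain groups C_0 ≅ Z^7, C_1 ≅ Z^9.

∂_1: C_1 → C_0 is given by ∂[p,q] = [q] − [p]. For instance
  ∂QT = T − Q.
The 7×9 boundary matrix has rank 6 and Smith normal form diag(1,1,1,1,1,1).

Reading off H_k = ker ∂_k / im ∂_{k+1}:

  H_0: rank C_0 − rank ∂_1 = 7 − 6 = 1, and the invariant factors of ∂_1 are all 1, so H_0 = Z.
  H_1: rank ker ∂_1 − rank ∂_2 = (9 − 6) − 0 = 3, and there is no ∂_2, so H_1 = Z^3.

H_0 = Z,  H_1 = Z^3.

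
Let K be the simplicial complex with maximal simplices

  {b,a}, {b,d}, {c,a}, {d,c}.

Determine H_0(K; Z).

H_0 ≅ Z.

K has 4 vertices, 4 edges.
rank ∂_0 = 0, rank ∂_1 = 3 ⇒ b_0 = 4 − 0 − 3 = 1; all invariant factors of ∂_1 are 1 so no torsion. So H_0 ≅ Z.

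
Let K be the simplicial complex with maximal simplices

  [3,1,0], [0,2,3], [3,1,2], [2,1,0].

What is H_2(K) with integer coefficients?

H_2 = Z.

We work with the vertex ordering 0 < 1 < 2 < 3. The simplices of K, each written with vertices in increasing order, are:

  0-simplices (4): [0], [1], [2], [3]
  1-simplices (6): [0,1], [0,2], [0,3], [1,2], [1,3], [2,3]
  2-simplices (4): [0,1,2], [0,1,3], [0,2,3], [1,2,3]

so the chain groups are C_0 ≅ Z^4, C_1 ≅ Z^6, C_2 ≅ Z^4.

Boundary ∂_1: C_1 → C_0 is given by ∂[p,q] = [q] − [p].
This gives a 4×6 integer matrix of rank 3; reducing to Smith normal form yields diagonal entries (1,1,1).

∂_2: C_2 → C_1 maps a triangle to the signed sum of its edges. For instance
  ∂[0,2,3] = [2,3] − [0,3] + [0,2],
  ∂[0,1,3] = [1,3] − [0,3] + [0,1].
The 6×4 boundary matrix has rank 3 and Smith normal form diag(1,1,1).

From H_k ≅ ker(∂_k) / im(∂_{k+1}) we obtain:

  H_2: rank ker ∂_2 − rank ∂_3 = (4 − 3) − 0 = 1, and there is no ∂_3, so H_2 ≅ Z.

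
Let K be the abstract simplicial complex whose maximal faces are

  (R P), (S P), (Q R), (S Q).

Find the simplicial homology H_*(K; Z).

H_0 = Z,  H_1 = Z.

Order the vertices as P < Q < R < S. Listing each simplex with vertices in this order, K has dimension 1 with simplices:

  0-simplices (4): P, Q, R, S
  1-simplices (4): PR, PS, QR, QS

Hence C_0 ≅ Z^4, C_1 ≅ Z^4.

∂_1: C_1 → C_0 sends each edge [p,q] (with p < q) to q − p.
The resulting 4×4 matrix has rank 3, and its Smith normal form has invariant factors (1,1,1).

From H_k ≅ ker(∂_k) / im(∂_{k+1}) we obtain:

  H_0: rank C_0 − rank ∂_1 = 4 − 3 = 1, and the invariant factors of ∂_1 are all 1, so H_0 ≅ Z.
  H_1: rank ker ∂_1 − rank ∂_2 = (4 − 3) − 0 = 1, and there is no ∂_2, so H_1 ≅ Z.

As a check, the Euler characteristic is 4 − 4 = 0, which agrees with 1 − 1 = 0.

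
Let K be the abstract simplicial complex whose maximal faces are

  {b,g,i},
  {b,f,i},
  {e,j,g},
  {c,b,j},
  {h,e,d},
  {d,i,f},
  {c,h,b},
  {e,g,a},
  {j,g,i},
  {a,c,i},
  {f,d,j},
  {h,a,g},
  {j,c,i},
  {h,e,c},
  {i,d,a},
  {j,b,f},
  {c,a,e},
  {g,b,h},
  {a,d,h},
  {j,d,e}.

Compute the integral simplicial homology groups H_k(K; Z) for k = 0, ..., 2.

H_0 ≅ Z,  H_1 ≅ Z ⊕ Z/2,  H_2 = 0.

K has 10 vertices, 30 edges, 20 triangles.
rank ∂_0 = 0, rank ∂_1 = 9 ⇒ b_0 = 10 − 0 − 9 = 1; all invariant factors of ∂_1 are 1 so no torsion. So H_0 ≅ Z.
rank ∂_1 = 9, rank ∂_2 = 20 ⇒ b_1 = 30 − 9 − 20 = 1; ∂_2 has invariant factor(s) [2] giving torsion. So H_1 ≅ Z ⊕ Z/2.
rank ∂_2 = 20, rank ∂_3 = 0 ⇒ b_2 = 20 − 20 − 0 = 0. So H_2 ≅ 0.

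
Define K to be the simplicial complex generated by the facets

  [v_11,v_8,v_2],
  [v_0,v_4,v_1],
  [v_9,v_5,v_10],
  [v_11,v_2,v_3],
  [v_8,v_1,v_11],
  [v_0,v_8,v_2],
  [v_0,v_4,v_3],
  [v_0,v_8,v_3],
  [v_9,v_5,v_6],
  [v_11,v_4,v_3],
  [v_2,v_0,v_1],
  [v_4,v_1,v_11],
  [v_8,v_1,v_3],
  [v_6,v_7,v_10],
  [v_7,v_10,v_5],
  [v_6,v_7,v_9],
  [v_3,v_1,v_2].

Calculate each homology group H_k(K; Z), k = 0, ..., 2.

Fix the vertex order v_0 < v_1 < v_2 < v_3 < v_4 < v_5 < v_6 < v_7 < v_8 < v_9 < v_10 < v_11 and write every simplex with vertices in increasing order. Then dim K = 2 and the simplices of K are:

  0-simplices (12): [v_0], [v_1], [v_2], [v_3], [v_4], [v_5], [v_6], [v_7], [v_8], [v_9], [v_10], [v_11]
  1-simplices (28): (28 of them)
  2-simplices (17): (17 of them)

giving chain groups C_0 ≅ Z^12, C_1 ≅ Z^28, C_2 ≅ Z^17.

∂_1: C_1 → C_0 maps an edge to its endpoints' difference, ∂[p,q] = q − p. For instance
  ∂[v_1,v_11] = [v_11] − [v_1].
The 12×28 boundary matrix has rank 10 and Smith normal form diag(1,1,1,1,1,1,1,1,1,1).

The boundary map ∂_2: C_2 → C_1 maps a triangle to the signed sum of its edges. For instance
  ∂[v_5,v_7,v_10] = [v_7,v_10] − [v_5,v_10] + [v_5,v_7],
  ∂[v_0,v_1,v_4] = [v_1,v_4] − [v_0,v_4] + [v_0,v_1].
The 28×17 boundary matrix has rank 17 and Smith normal form diag(1,1,1,1,1,1,1,1,1,1,1,1,1,1,1,1,2).

Now H_k = ker ∂_k / im ∂_{k+1}, so:

  H_0: rank C_0 − rank ∂_1 = 12 − 10 = 2, and the invariant factors of ∂_1 are all 1, so H_0 ≅ Z^2.
  H_1: rank ker ∂_1 − rank ∂_2 = (28 − 10) − 17 = 1, and ∂_2 has invariant factor 2 > 1, so H_1 ≅ Z ⊕ Z/2.
  H_2: rank ker ∂_2 − rank ∂_3 = (17 − 17) − 0 = 0, and there is no ∂_3, so H_2 ≅ 0.

(K is a triangulation of the disjoint union of the Möbius band and the real projective plane RP^2.)

H_0 ≅ Z^2,  H_1 ≅ Z ⊕ Z/2,  H_2 = 0.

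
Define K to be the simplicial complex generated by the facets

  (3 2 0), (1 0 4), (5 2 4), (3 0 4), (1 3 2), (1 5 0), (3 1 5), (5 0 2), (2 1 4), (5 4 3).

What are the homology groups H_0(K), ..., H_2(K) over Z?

Fix the vertex order 0 < 1 < 2 < 3 < 4 < 5 and write every simplex with vertices in increasing order. Then dim K = 2 and the simplices of K are:

  0-simplices (6): [0], [1], [2], [3], [4], [5]
  1-simplices (15): [0,1], [0,2], [0,3], [0,4], [0,5], [1,2], [1,3], [1,4], [1,5], [2,3], [2,4], [2,5], [3,4], [3,5], [4,5]
  2-simplices (10): [0,1,4], [0,1,5], [0,2,3], [0,2,5], [0,3,4], [1,2,3], [1,2,4], [1,3,5], [2,4,5], [3,4,5]

Hence C_0 ≅ Z^6, C_1 ≅ Z^15, C_2 ≅ Z^10.

∂_1: C_1 → C_0 is given by ∂[p,q] = [q] − [p]. For instance
  ∂[1,3] = [3] − [1].
The 6×15 boundary matrix has rank 5 and Smith normal form diag(1,1,1,1,1).

∂_2: C_2 → C_1 acts by ∂[p,q,r] = [q,r] − [p,r] + [p,q]. For instance
  ∂[0,3,4] = [3,4] − [0,4] + [0,3],
  ∂[0,2,3] = [2,3] − [0,3] + [0,2].
This gives a 15×10 integer matrix of rank 10; reducing to Smith normal form yields diagonal entries (1,1,1,1,1,1,1,1,1,2).

Computing H_k = (kernel of ∂_k) / (image of ∂_{k+1}):

  H_0: rank C_0 − rank ∂_1 = 6 − 5 = 1, and the invariant factors of ∂_1 are all 1, so H_0 ≅ Z.
  H_1: rank ker ∂_1 − rank ∂_2 = (15 − 5) − 10 = 0, and ∂_2 has invariant factor 2 > 1, so H_1 ≅ Z/2.
  H_2: rank ker ∂_2 − rank ∂_3 = (10 − 10) − 0 = 0, and there is no ∂_3, so H_2 ≅ 0.

As a check, the Euler characteristic is 6 − 15 + 10 = 1, which agrees with 1 − 0 + 0 = 1.

H_0 = Z,  H_1 = Z/2,  H_2 = 0.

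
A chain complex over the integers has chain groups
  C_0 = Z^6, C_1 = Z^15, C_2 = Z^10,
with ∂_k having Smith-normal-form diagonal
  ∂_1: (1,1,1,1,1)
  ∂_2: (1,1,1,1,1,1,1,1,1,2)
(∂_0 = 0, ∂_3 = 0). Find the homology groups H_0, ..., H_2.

H_0: b_0 = 6 − 0 − 5 = 1; torsion from ∂_1 factors > 1: none. So H_0 ≅ Z.
H_1: b_1 = 15 − 5 − 10 = 0; torsion from ∂_2 factors > 1: [2]. So H_1 ≅ Z/2Z.
H_2: b_2 = 10 − 10 − 0 = 0; torsion from ∂_3 factors > 1: none. So H_2 ≅ 0.

H_0 ≅ Z,  H_1 ≅ Z/2Z,  H_2 = 0.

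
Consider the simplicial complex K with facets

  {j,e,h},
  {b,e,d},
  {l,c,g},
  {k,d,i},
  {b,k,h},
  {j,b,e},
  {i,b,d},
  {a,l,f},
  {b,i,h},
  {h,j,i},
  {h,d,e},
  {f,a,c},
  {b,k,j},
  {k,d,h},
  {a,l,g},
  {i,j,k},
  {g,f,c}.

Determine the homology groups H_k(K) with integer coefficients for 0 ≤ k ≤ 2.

We work with the vertex ordering a < b < c < d < e < f < g < h < i < j < k < l. The simplices of K, each written with vertices in increasing order, are:

  0-simplices (12): a, b, c, d, e, f, g, h, i, j, k, l
  1-simplices (28): ac, af, ag, al, bd, be, bh, bi, bj, bk, cf, cg, cl, de, dh, di, dk, eh, ej, fg, fl, gl, hi, hj, hk, ij, ik, jk
  2-simplices (17): acf, afl, agl, bde, bdi, bej, bhi, bhk, bjk, cfg, cgl, deh, dhk, dik, ehj, hij, ijk

so the chain groups are C_0 ≅ Z^12, C_1 ≅ Z^28, C_2 ≅ Z^17.

Boundary ∂_1: C_1 → C_0 is given by ∂[p,q] = [q] − [p]. For instance
  ∂bd = d − b.
As a 12×28 matrix over Z this has rank 10, with invariant factors (1,1,1,1,1,1,1,1,1,1).

∂_2: C_2 → C_1 maps a triangle to the signed sum of its edges. For instance
  ∂bej = ej − bj + be,
  ∂hij = ij − hj + hi.
This gives a 28×17 integer matrix of rank 17; reducing to Smith normal form yields diagonal entries (1,1,1,1,1,1,1,1,1,1,1,1,1,1,1,1,2).

Reading off H_k = ker ∂_k / im ∂_{k+1}:

  H_0: rank C_0 − rank ∂_1 = 12 − 10 = 2, and the invariant factors of ∂_1 are all 1, so H_0 = Z^2.
  H_1: rank ker ∂_1 − rank ∂_2 = (28 − 10) − 17 = 1, and ∂_2 has invariant factor 2 > 1, so H_1 = Z ⊕ Z/2.
  H_2: rank ker ∂_2 − rank ∂_3 = (17 − 17) − 0 = 0, and there is no ∂_3, so H_2 = 0.

H_0 ≅ Z^2,  H_1 ≅ Z ⊕ Z/2,  H_2 = 0.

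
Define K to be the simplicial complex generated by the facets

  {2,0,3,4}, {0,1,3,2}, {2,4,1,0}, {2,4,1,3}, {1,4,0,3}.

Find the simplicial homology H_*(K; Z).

H_0 ≅ Z,  H_1 = 0,  H_2 = 0,  H_3 ≅ Z.

Take the total order 0 < 1 < 2 < 3 < 4 on the vertex set. Then K (dimension 3) consists of the simplices:

  0-simplices (5): [0], [1], [2], [3], [4]
  1-simplices (10): [0,1], [0,2], [0,3], [0,4], [1,2], [1,3], [1,4], [2,3], [2,4], [3,4]
  2-simplices (10): [0,1,2], [0,1,3], [0,1,4], [0,2,3], [0,2,4], [0,3,4], [1,2,3], [1,2,4], [1,3,4], [2,3,4]
  3-simplices (5): [0,1,2,3], [0,1,2,4], [0,1,3,4], [0,2,3,4], [1,2,3,4]

so the chain groups are C_0 ≅ Z^5, C_1 ≅ Z^10, C_2 ≅ Z^10, C_3 ≅ Z^5.

Boundary ∂_1: C_1 → C_0 is given by ∂[p,q] = [q] − [p]. For instance
  ∂[0,3] = [3] − [0].
The resulting 5×10 matrix has rank 4, and its Smith normal form has invariant factors (1,1,1,1).

Boundary ∂_2: C_2 → C_1 acts by ∂[p,q,r] = [q,r] − [p,r] + [p,q]. For instance
  ∂[0,1,3] = [1,3] − [0,3] + [0,1],
  ∂[0,2,3] = [2,3] − [0,3] + [0,2].
This gives a 10×10 integer matrix of rank 6; reducing to Smith normal form yields diagonal entries (1,1,1,1,1,1).

The boundary map ∂_3: C_3 → C_2 sends each 3-simplex σ to the alternating sum Σ_i (−1)^i (σ with its i-th vertex removed). For instance
  ∂[1,2,3,4] = [2,3,4] − [1,3,4] + [1,2,4] − [1,2,3],
  ∂[0,2,3,4] = [2,3,4] − [0,3,4] + [0,2,4] − [0,2,3].
The resulting 10×5 matrix has rank 4, and its Smith normal form has invariant factors (1,1,1,1).

Computing H_k = (kernel of ∂_k) / (image of ∂_{k+1}):

  H_0: rank C_0 − rank ∂_1 = 5 − 4 = 1, and the invariant factors of ∂_1 are all 1, so H_0 = Z.
  H_1: rank ker ∂_1 − rank ∂_2 = (10 − 4) − 6 = 0, and the invariant factors of ∂_2 are all 1, so H_1 = 0.
  H_2: rank ker ∂_2 − rank ∂_3 = (10 − 6) − 4 = 0, and the invariant factors of ∂_3 are all 1, so H_2 = 0.
  H_3: rank ker ∂_3 − rank ∂_4 = (5 − 4) − 0 = 1, and there is no ∂_4, so H_3 = Z.

As a check, the Euler characteristic is 5 − 10 + 10 − 5 = 0, which agrees with 1 − 0 + 0 − 1 = 0.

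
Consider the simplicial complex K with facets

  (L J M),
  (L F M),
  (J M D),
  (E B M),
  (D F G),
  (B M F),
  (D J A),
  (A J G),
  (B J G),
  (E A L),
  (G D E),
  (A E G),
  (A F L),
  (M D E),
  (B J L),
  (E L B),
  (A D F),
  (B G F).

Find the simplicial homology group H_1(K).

Order the vertices as A < B < D < E < F < G < J < L < M. Listing each simplex with vertices in this order, K has dimension 2 with simplices:

  0-simplices (9): A, B, D, E, F, G, J, L, M
  1-simplices (27): AD, AE, AF, AG, AJ, AL, BE, BF, BG, BJ, BL, BM, DE, DF, DG, DJ, DM, EG, EL, EM, FG, FL, FM, GJ, JL, JM, LM
  2-simplices (18): ADF, ADJ, AEG, AEL, AFL, AGJ, BEL, BEM, BFG, BFM, BGJ, BJL, DEG, DEM, DFG, DJM, FLM, JLM

Hence C_0 ≅ Z^9, C_1 ≅ Z^27, C_2 ≅ Z^18.

∂_1: C_1 → C_0 sends each edge [p,q] (with p < q) to q − p. For instance
  ∂DE = E − D.
As a 9×27 matrix over Z this has rank 8, with invariant factors (1,1,1,1,1,1,1,1).

The boundary map ∂_2: C_2 → C_1 acts by ∂[p,q,r] = [q,r] − [p,r] + [p,q]. For instance
  ∂JLM = LM − JM + JL,
  ∂AEL = EL − AL + AE.
This gives a 27×18 integer matrix of rank 18; reducing to Smith normal form yields diagonal entries (1,1,1,1,1,1,1,1,1,1,1,1,1,1,1,1,1,2).

Now H_k = ker ∂_k / im ∂_{k+1}, so:

  H_1: rank ker ∂_1 − rank ∂_2 = (27 − 8) − 18 = 1, and ∂_2 has invariant factor 2 > 1, so H_1 = Z ⊕ Z/2Z.

(K is a triangulation of the Klein bottle.)

H_1 = Z ⊕ Z/2Z.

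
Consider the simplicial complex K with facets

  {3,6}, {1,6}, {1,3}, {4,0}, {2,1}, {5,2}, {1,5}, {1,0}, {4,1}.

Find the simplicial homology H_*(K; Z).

We work with the vertex ordering 0 < 1 < 2 < 3 < 4 < 5 < 6. The simplices of K, each written with vertices in increasing order, are:

  0-simplices (7): [0], [1], [2], [3], [4], [5], [6]
  1-simplices (9): [0,1], [0,4], [1,2], [1,3], [1,4], [1,5], [1,6], [2,5], [3,6]

so the chain groups are C_0 ≅ Z^7, C_1 ≅ Z^9.

Boundary ∂_1: C_1 → C_0 is given by ∂[p,q] = [q] − [p]. For instance
  ∂[1,2] = [2] − [1].
The resulting 7×9 matrix has rank 6, and its Smith normal form has invariant factors (1,1,1,1,1,1).

Computing H_k = (kernel of ∂_k) / (image of ∂_{k+1}):

  H_0: rank C_0 − rank ∂_1 = 7 − 6 = 1, and the invariant factors of ∂_1 are all 1, so H_0 ≅ Z.
  H_1: rank ker ∂_1 − rank ∂_2 = (9 − 6) − 0 = 3, and there is no ∂_2, so H_1 ≅ Z^3.

As a check, the Euler characteristic is 7 − 9 = -2, which agrees with 1 − 3 = -2.
(K is a triangulation of a wedge of 3 circles.)

H_0 = Z,  H_1 = Z^3.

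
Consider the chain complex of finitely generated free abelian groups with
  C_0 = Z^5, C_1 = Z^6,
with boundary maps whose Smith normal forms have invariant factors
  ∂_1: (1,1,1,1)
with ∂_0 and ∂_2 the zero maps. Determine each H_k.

H_0 = Z,  H_1 = Z^2.

H_0: b_0 = 5 − 0 − 4 = 1; torsion from ∂_1 factors > 1: none. So H_0 = Z.
H_1: b_1 = 6 − 4 − 0 = 2; torsion from ∂_2 factors > 1: none. So H_1 = Z^2.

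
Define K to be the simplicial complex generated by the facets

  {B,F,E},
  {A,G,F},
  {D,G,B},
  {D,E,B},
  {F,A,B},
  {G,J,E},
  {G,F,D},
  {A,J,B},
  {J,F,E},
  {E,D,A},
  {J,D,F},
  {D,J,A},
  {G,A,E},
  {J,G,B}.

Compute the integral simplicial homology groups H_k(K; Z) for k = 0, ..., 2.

H_0 ≅ Z,  H_1 ≅ Z^2,  H_2 ≅ Z.

We work with the vertex ordering A < B < D < E < F < G < J. The simplices of K, each written with vertices in increasing order, are:

  0-simplices (7): A, B, D, E, F, G, J
  1-simplices (21): AB, AD, AE, AF, AG, AJ, BD, BE, BF, BG, BJ, DE, DF, DG, DJ, EF, EG, EJ, FG, FJ, GJ
  2-simplices (14): ABF, ABJ, ADE, ADJ, AEG, AFG, BDE, BDG, BEF, BGJ, DFG, DFJ, EFJ, EGJ

Hence C_0 ≅ Z^7, C_1 ≅ Z^21, C_2 ≅ Z^14.

The boundary map ∂_1: C_1 → C_0 sends each edge [p,q] (with p < q) to q − p. For instance
  ∂BG = G − B.
The 7×21 boundary matrix has rank 6 and Smith normal form diag(1,1,1,1,1,1).

The boundary map ∂_2: C_2 → C_1 acts by ∂[p,q,r] = [q,r] − [p,r] + [p,q]. For instance
  ∂BDE = DE − BE + BD,
  ∂BEF = EF − BF + BE.
As a 21×14 matrix over Z this has rank 13, with invariant factors (1,1,1,1,1,1,1,1,1,1,1,1,1).

Now H_k = ker ∂_k / im ∂_{k+1}, so:

  H_0: rank C_0 − rank ∂_1 = 7 − 6 = 1, and the invariant factors of ∂_1 are all 1, so H_0 = Z.
  H_1: rank ker ∂_1 − rank ∂_2 = (21 − 6) − 13 = 2, and the invariant factors of ∂_2 are all 1, so H_1 = Z^2.
  H_2: rank ker ∂_2 − rank ∂_3 = (14 − 13) − 0 = 1, and there is no ∂_3, so H_2 = Z.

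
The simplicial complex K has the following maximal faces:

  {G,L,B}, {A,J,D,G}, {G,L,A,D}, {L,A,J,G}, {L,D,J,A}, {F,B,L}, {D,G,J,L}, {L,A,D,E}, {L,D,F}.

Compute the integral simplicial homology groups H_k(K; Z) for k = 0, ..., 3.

Order the vertices as A < B < D < E < F < G < J < L. Listing each simplex with vertices in this order, K has dimension 3 with simplices:

  0-simplices (8): A, B, D, E, F, G, J, L
  1-simplices (18): AD, AE, AG, AJ, AL, BF, BG, BL, DE, DF, DG, DJ, DL, EL, FL, GJ, GL, JL
  2-simplices (16): ADE, ADG, ADJ, ADL, AEL, AGJ, AGL, AJL, BFL, BGL, DEL, DFL, DGJ, DGL, DJL, GJL
  3-simplices (6): ADEL, ADGJ, ADGL, ADJL, AGJL, DGJL

giving chain groups C_0 ≅ Z^8, C_1 ≅ Z^18, C_2 ≅ Z^16, C_3 ≅ Z^6.

The boundary map ∂_1: C_1 → C_0 maps an edge to its endpoints' difference, ∂[p,q] = q − p. For instance
  ∂DF = F − D.
As a 8×18 matrix over Z this has rank 7, with invariant factors (1,1,1,1,1,1,1).

Boundary ∂_2: C_2 → C_1 maps a triangle to the signed sum of its edges. For instance
  ∂AGJ = GJ − AJ + AG,
  ∂DFL = FL − DL + DF.
This gives a 18×16 integer matrix of rank 11; reducing to Smith normal form yields diagonal entries (1,1,1,1,1,1,1,1,1,1,1).

The boundary map ∂_3: C_3 → C_2 sends each 3-simplex σ to the alternating sum Σ_i (−1)^i (σ with its i-th vertex removed). For instance
  ∂ADEL = DEL − AEL + ADL − ADE,
  ∂DGJL = GJL − DJL + DGL − DGJ.
The resulting 16×6 matrix has rank 5, and its Smith normal form has invariant factors (1,1,1,1,1).

Reading off H_k = ker ∂_k / im ∂_{k+1}:

  H_0: rank C_0 − rank ∂_1 = 8 − 7 = 1, and the invariant factors of ∂_1 are all 1, so H_0 ≅ Z.
  H_1: rank ker ∂_1 − rank ∂_2 = (18 − 7) − 11 = 0, and the invariant factors of ∂_2 are all 1, so H_1 ≅ 0.
  H_2: rank ker ∂_2 − rank ∂_3 = (16 − 11) − 5 = 0, and the invariant factors of ∂_3 are all 1, so H_2 ≅ 0.
  H_3: rank ker ∂_3 − rank ∂_4 = (6 − 5) − 0 = 1, and there is no ∂_4, so H_3 ≅ Z.

H_0 ≅ Z,  H_1 = 0,  H_2 = 0,  H_3 ≅ Z.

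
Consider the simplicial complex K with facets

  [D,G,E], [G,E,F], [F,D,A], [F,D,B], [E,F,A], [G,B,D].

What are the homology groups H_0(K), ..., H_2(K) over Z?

H_0 ≅ Z,  H_1 ≅ Z,  H_2 = 0.

Order the vertices as A < B < D < E < F < G. Listing each simplex with vertices in this order, K has dimension 2 with simplices:

  0-simplices (6): A, B, D, E, F, G
  1-simplices (12): AD, AE, AF, BD, BF, BG, DE, DF, DG, EF, EG, FG
  2-simplices (6): ADF, AEF, BDF, BDG, DEG, EFG

Hence C_0 ≅ Z^6, C_1 ≅ Z^12, C_2 ≅ Z^6.

∂_1: C_1 → C_0 sends each edge [p,q] (with p < q) to q − p. For instance
  ∂BG = G − B.
The resulting 6×12 matrix has rank 5, and its Smith normal form has invariant factors (1,1,1,1,1).

The boundary map ∂_2: C_2 → C_1 acts by ∂[p,q,r] = [q,r] − [p,r] + [p,q]. For instance
  ∂BDF = DF − BF + BD,
  ∂AEF = EF − AF + AE.
The resulting 12×6 matrix has rank 6, and its Smith normal form has invariant factors (1,1,1,1,1,1).

Computing H_k = (kernel of ∂_k) / (image of ∂_{k+1}):

  H_0: rank C_0 − rank ∂_1 = 6 − 5 = 1, and the invariant factors of ∂_1 are all 1, so H_0 = Z.
  H_1: rank ker ∂_1 − rank ∂_2 = (12 − 5) − 6 = 1, and the invariant factors of ∂_2 are all 1, so H_1 = Z.
  H_2: rank ker ∂_2 − rank ∂_3 = (6 − 6) − 0 = 0, and there is no ∂_3, so H_2 = 0.

As a check, the Euler characteristic is 6 − 12 + 6 = 0, which agrees with 1 − 1 + 0 = 0.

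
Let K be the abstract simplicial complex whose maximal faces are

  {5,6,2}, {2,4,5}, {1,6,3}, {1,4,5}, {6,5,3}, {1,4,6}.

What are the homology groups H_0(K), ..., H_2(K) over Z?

Order the vertices as 1 < 2 < 3 < 4 < 5 < 6. Listing each simplex with vertices in this order, K has dimension 2 with simplices:

  0-simplices (6): [1], [2], [3], [4], [5], [6]
  1-simplices (12): [1,3], [1,4], [1,5], [1,6], [2,4], [2,5], [2,6], [3,5], [3,6], [4,5], [4,6], [5,6]
  2-simplices (6): [1,3,6], [1,4,5], [1,4,6], [2,4,5], [2,5,6], [3,5,6]

so the chain groups are C_0 ≅ Z^6, C_1 ≅ Z^12, C_2 ≅ Z^6.

∂_1: C_1 → C_0 is given by ∂[p,q] = [q] − [p]. For instance
  ∂[2,4] = [4] − [2].
This gives a 6×12 integer matrix of rank 5; reducing to Smith normal form yields diagonal entries (1,1,1,1,1).

The boundary map ∂_2: C_2 → C_1 maps a triangle to the signed sum of its edges. For instance
  ∂[2,5,6] = [5,6] − [2,6] + [2,5],
  ∂[2,4,5] = [4,5] − [2,5] + [2,4].
The resulting 12×6 matrix has rank 6, and its Smith normal form has invariant factors (1,1,1,1,1,1).

Now H_k = ker ∂_k / im ∂_{k+1}, so:

  H_0: rank C_0 − rank ∂_1 = 6 − 5 = 1, and the invariant factors of ∂_1 are all 1, so H_0 ≅ Z.
  H_1: rank ker ∂_1 − rank ∂_2 = (12 − 5) − 6 = 1, and the invariant factors of ∂_2 are all 1, so H_1 ≅ Z.
  H_2: rank ker ∂_2 − rank ∂_3 = (6 − 6) − 0 = 0, and there is no ∂_3, so H_2 ≅ 0.

H_0 = Z,  H_1 = Z,  H_2 = 0.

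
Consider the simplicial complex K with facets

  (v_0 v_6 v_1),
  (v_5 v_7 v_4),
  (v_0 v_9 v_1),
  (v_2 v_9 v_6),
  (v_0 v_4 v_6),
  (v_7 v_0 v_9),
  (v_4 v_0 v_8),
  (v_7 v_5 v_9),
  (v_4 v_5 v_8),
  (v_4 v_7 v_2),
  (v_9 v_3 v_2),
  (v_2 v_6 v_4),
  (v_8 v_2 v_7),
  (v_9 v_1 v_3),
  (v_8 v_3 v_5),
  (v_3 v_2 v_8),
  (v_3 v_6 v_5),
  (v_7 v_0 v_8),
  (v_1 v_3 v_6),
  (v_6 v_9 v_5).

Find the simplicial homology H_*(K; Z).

Order the vertices as v_0 < v_1 < v_2 < v_3 < v_4 < v_5 < v_6 < v_7 < v_8 < v_9. Listing each simplex with vertices in this order, K has dimension 2 with simplices:

  0-simplices (10): [v_0], [v_1], [v_2], [v_3], [v_4], [v_5], [v_6], [v_7], [v_8], [v_9]
  1-simplices (30): (30 of them)
  2-simplices (20): (20 of them)

Hence C_0 ≅ Z^10, C_1 ≅ Z^30, C_2 ≅ Z^20.

∂_1: C_1 → C_0 is given by ∂[p,q] = [q] − [p]. For instance
  ∂[v_1,v_6] = [v_6] − [v_1].
The 10×30 boundary matrix has rank 9 and Smith normal form diag(1,1,1,1,1,1,1,1,1).

The boundary map ∂_2: C_2 → C_1 maps a triangle to the signed sum of its edges. For instance
  ∂[v_4,v_5,v_7] = [v_5,v_7] − [v_4,v_7] + [v_4,v_5],
  ∂[v_2,v_7,v_8] = [v_7,v_8] − [v_2,v_8] + [v_2,v_7].
As a 30×20 matrix over Z this has rank 20, with invariant factors (1,1,1,1,1,1,1,1,1,1,1,1,1,1,1,1,1,1,1,2).

Reading off H_k = ker ∂_k / im ∂_{k+1}:

  H_0: rank C_0 − rank ∂_1 = 10 − 9 = 1, and the invariant factors of ∂_1 are all 1, so H_0 = Z.
  H_1: rank ker ∂_1 − rank ∂_2 = (30 − 9) − 20 = 1, and ∂_2 has invariant factor 2 > 1, so H_1 = Z ⊕ Z/2.
  H_2: rank ker ∂_2 − rank ∂_3 = (20 − 20) − 0 = 0, and there is no ∂_3, so H_2 = 0.

(K is a triangulation of the Klein bottle.)

H_0 = Z,  H_1 = Z ⊕ Z/2,  H_2 = 0.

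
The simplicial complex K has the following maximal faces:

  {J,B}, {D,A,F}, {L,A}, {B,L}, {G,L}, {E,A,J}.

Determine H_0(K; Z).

H_0 ≅ Z.

Take the total order A < B < D < E < F < G < J < L on the vertex set. Then K (dimension 2) consists of the simplices:

  0-simplices (8): A, B, D, E, F, G, J, L
  1-simplices (10): AD, AE, AF, AJ, AL, BJ, BL, DF, EJ, GL
  2-simplices (2): ADF, AEJ

so the chain groups are C_0 ≅ Z^8, C_1 ≅ Z^10, C_2 ≅ Z^2.

Boundary ∂_1: C_1 → C_0 sends each edge [p,q] (with p < q) to q − p. For instance
  ∂AF = F − A.
The resulting 8×10 matrix has rank 7, and its Smith normal form has invariant factors (1,1,1,1,1,1,1).

Boundary ∂_2: C_2 → C_1 sends each 2-simplex [p,q,r] to [q,r] − [p,r] + [p,q]. For instance
  ∂AEJ = EJ − AJ + AE,
  ∂ADF = DF − AF + AD.
As a 10×2 matrix over Z this has rank 2, with invariant factors (1,1).

Computing H_k = (kernel of ∂_k) / (image of ∂_{k+1}):

  H_0: rank C_0 − rank ∂_1 = 8 − 7 = 1, and the invariant factors of ∂_1 are all 1, so H_0 ≅ Z.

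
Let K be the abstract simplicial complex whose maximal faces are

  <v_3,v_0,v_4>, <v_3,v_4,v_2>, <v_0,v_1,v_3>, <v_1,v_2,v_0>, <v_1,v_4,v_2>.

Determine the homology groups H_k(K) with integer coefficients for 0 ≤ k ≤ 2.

We work with the vertex ordering v_0 < v_1 < v_2 < v_3 < v_4. The simplices of K, each written with vertices in increasing order, are:

  0-simplices (5): [v_0], [v_1], [v_2], [v_3], [v_4]
  1-simplices (10): [v_0,v_1], [v_0,v_2], [v_0,v_3], [v_0,v_4], [v_1,v_2], [v_1,v_3], [v_1,v_4], [v_2,v_3], [v_2,v_4], [v_3,v_4]
  2-simplices (5): [v_0,v_1,v_2], [v_0,v_1,v_3], [v_0,v_3,v_4], [v_1,v_2,v_4], [v_2,v_3,v_4]

Hence C_0 ≅ Z^5, C_1 ≅ Z^10, C_2 ≅ Z^5.

∂_1: C_1 → C_0 sends each edge [p,q] (with p < q) to q − p.
The 5×10 boundary matrix has rank 4 and Smith normal form diag(1,1,1,1).

The boundary map ∂_2: C_2 → C_1 sends each 2-simplex [p,q,r] to [q,r] − [p,r] + [p,q]. For instance
  ∂[v_2,v_3,v_4] = [v_3,v_4] − [v_2,v_4] + [v_2,v_3],
  ∂[v_0,v_1,v_2] = [v_1,v_2] − [v_0,v_2] + [v_0,v_1].
The resulting 10×5 matrix has rank 5, and its Smith normal form has invariant factors (1,1,1,1,1).

Reading off H_k = ker ∂_k / im ∂_{k+1}:

  H_0: rank C_0 − rank ∂_1 = 5 − 4 = 1, and the invariant factors of ∂_1 are all 1, so H_0 = Z.
  H_1: rank ker ∂_1 − rank ∂_2 = (10 − 4) − 5 = 1, and the invariant factors of ∂_2 are all 1, so H_1 = Z.
  H_2: rank ker ∂_2 − rank ∂_3 = (5 − 5) − 0 = 0, and there is no ∂_3, so H_2 = 0.

H_0 = Z,  H_1 = Z,  H_2 = 0.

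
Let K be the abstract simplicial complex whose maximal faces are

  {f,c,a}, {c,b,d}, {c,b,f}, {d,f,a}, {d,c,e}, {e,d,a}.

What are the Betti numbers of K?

Take the total order a < b < c < d < e < f on the vertex set. Then K (dimension 2) consists of the simplices:

  0-simplices (6): a, b, c, d, e, f
  1-simplices (12): ac, ad, ae, af, bc, bd, bf, cd, ce, cf, de, df
  2-simplices (6): acf, ade, adf, bcd, bcf, cde

Hence C_0 ≅ Z^6, C_1 ≅ Z^12, C_2 ≅ Z^6.

∂_1: C_1 → C_0 sends each edge [p,q] (with p < q) to q − p. For instance
  ∂ce = e − c.
The resulting 6×12 matrix has rank 5, and its Smith normal form has invariant factors (1,1,1,1,1).

Boundary ∂_2: C_2 → C_1 sends each 2-simplex [p,q,r] to [q,r] − [p,r] + [p,q]. For instance
  ∂acf = cf − af + ac,
  ∂bcf = cf − bf + bc.
As a 12×6 matrix over Z this has rank 6, with invariant factors (1,1,1,1,1,1).

Reading off H_k = ker ∂_k / im ∂_{k+1}:

  H_0: rank C_0 − rank ∂_1 = 6 − 5 = 1, and the invariant factors of ∂_1 are all 1, so H_0 ≅ Z.
  H_1: rank ker ∂_1 − rank ∂_2 = (12 − 5) − 6 = 1, and the invariant factors of ∂_2 are all 1, so H_1 ≅ Z.
  H_2: rank ker ∂_2 − rank ∂_3 = (6 − 6) − 0 = 0, and there is no ∂_3, so H_2 ≅ 0.

(K is a triangulation of the cylinder S^1 x I.)

Hence the Betti numbers are b_0 = 1, b_1 = 1, b_2 = 0.

b_0 = 1, b_1 = 1, b_2 = 0.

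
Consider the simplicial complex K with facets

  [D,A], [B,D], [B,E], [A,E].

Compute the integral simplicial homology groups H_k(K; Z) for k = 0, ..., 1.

Order the vertices as A < B < D < E. Listing each simplex with vertices in this order, K has dimension 1 with simplices:

  0-simplices (4): A, B, D, E
  1-simplices (4): AD, AE, BD, BE

so the chain groups are C_0 ≅ Z^4, C_1 ≅ Z^4.

Boundary ∂_1: C_1 → C_0 maps an edge to its endpoints' difference, ∂[p,q] = q − p. For instance
  ∂AD = D − A.
The resulting 4×4 matrix has rank 3, and its Smith normal form has invariant factors (1,1,1).

From H_k ≅ ker(∂_k) / im(∂_{k+1}) we obtain:

  H_0: rank C_0 − rank ∂_1 = 4 − 3 = 1, and the invariant factors of ∂_1 are all 1, so H_0 = Z.
  H_1: rank ker ∂_1 − rank ∂_2 = (4 − 3) − 0 = 1, and there is no ∂_2, so H_1 = Z.

(K is a triangulation of the circle S^1.)

H_0 ≅ Z,  H_1 ≅ Z.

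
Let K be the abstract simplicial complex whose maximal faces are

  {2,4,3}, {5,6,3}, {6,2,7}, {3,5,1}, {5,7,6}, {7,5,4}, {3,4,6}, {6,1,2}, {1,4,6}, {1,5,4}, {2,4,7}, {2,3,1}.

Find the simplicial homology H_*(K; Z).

Fix the vertex order 1 < 2 < 3 < 4 < 5 < 6 < 7 and write every simplex with vertices in increasing order. Then dim K = 2 and the simplices of K are:

  0-simplices (7): [1], [2], [3], [4], [5], [6], [7]
  1-simplices (18): [1,2], [1,3], [1,4], [1,5], [1,6], [2,3], [2,4], [2,6], [2,7], [3,4], [3,5], [3,6], [4,5], [4,6], [4,7], [5,6], [5,7], [6,7]
  2-simplices (12): [1,2,3], [1,2,6], [1,3,5], [1,4,5], [1,4,6], [2,3,4], [2,4,7], [2,6,7], [3,4,6], [3,5,6], [4,5,7], [5,6,7]

giving chain groups C_0 ≅ Z^7, C_1 ≅ Z^18, C_2 ≅ Z^12.

The boundary map ∂_1: C_1 → C_0 sends each edge [p,q] (with p < q) to q − p.
The resulting 7×18 matrix has rank 6, and its Smith normal form has invariant factors (1,1,1,1,1,1).

Boundary ∂_2: C_2 → C_1 maps a triangle to the signed sum of its edges. For instance
  ∂[4,5,7] = [5,7] − [4,7] + [4,5],
  ∂[1,4,5] = [4,5] − [1,5] + [1,4].
The resulting 18×12 matrix has rank 12, and its Smith normal form has invariant factors (1,1,1,1,1,1,1,1,1,1,1,2).

From H_k ≅ ker(∂_k) / im(∂_{k+1}) we obtain:

  H_0: rank C_0 − rank ∂_1 = 7 − 6 = 1, and the invariant factors of ∂_1 are all 1, so H_0 = Z.
  H_1: rank ker ∂_1 − rank ∂_2 = (18 − 6) − 12 = 0, and ∂_2 has invariant factor 2 > 1, so H_1 = Z_2.
  H_2: rank ker ∂_2 − rank ∂_3 = (12 − 12) − 0 = 0, and there is no ∂_3, so H_2 = 0.

As a check, the Euler characteristic is 7 − 18 + 12 = 1, which agrees with 1 − 0 + 0 = 1.

H_0 ≅ Z,  H_1 ≅ Z_2,  H_2 = 0.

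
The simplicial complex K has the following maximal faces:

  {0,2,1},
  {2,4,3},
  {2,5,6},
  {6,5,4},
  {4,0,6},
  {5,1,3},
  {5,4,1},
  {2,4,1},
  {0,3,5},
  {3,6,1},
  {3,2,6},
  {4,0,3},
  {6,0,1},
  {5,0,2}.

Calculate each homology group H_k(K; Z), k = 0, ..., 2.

We work with the vertex ordering 0 < 1 < 2 < 3 < 4 < 5 < 6. The simplices of K, each written with vertices in increasing order, are:

  0-simplices (7): [0], [1], [2], [3], [4], [5], [6]
  1-simplices (21): [0,1], [0,2], [0,3], [0,4], [0,5], [0,6], [1,2], [1,3], [1,4], [1,5], [1,6], [2,3], [2,4], [2,5], [2,6], [3,4], [3,5], [3,6], [4,5], [4,6], [5,6]
  2-simplices (14): [0,1,2], [0,1,6], [0,2,5], [0,3,4], [0,3,5], [0,4,6], [1,2,4], [1,3,5], [1,3,6], [1,4,5], [2,3,4], [2,3,6], [2,5,6], [4,5,6]

so the chain groups are C_0 ≅ Z^7, C_1 ≅ Z^21, C_2 ≅ Z^14.

The boundary map ∂_1: C_1 → C_0 sends each edge [p,q] (with p < q) to q − p.
The 7×21 boundary matrix has rank 6 and Smith normal form diag(1,1,1,1,1,1).

∂_2: C_2 → C_1 acts by ∂[p,q,r] = [q,r] − [p,r] + [p,q]. For instance
  ∂[1,3,6] = [3,6] − [1,6] + [1,3],
  ∂[4,5,6] = [5,6] − [4,6] + [4,5].
The 21×14 boundary matrix has rank 13 and Smith normal form diag(1,1,1,1,1,1,1,1,1,1,1,1,1).

Computing H_k = (kernel of ∂_k) / (image of ∂_{k+1}):

  H_0: rank C_0 − rank ∂_1 = 7 − 6 = 1, and the invariant factors of ∂_1 are all 1, so H_0 = Z.
  H_1: rank ker ∂_1 − rank ∂_2 = (21 − 6) − 13 = 2, and the invariant factors of ∂_2 are all 1, so H_1 = Z^2.
  H_2: rank ker ∂_2 − rank ∂_3 = (14 − 13) − 0 = 1, and there is no ∂_3, so H_2 = Z.

As a check, the Euler characteristic is 7 − 21 + 14 = 0, which agrees with 1 − 2 + 1 = 0.
(K is a triangulation of the torus T^2.)

H_0 ≅ Z,  H_1 ≅ Z^2,  H_2 ≅ Z.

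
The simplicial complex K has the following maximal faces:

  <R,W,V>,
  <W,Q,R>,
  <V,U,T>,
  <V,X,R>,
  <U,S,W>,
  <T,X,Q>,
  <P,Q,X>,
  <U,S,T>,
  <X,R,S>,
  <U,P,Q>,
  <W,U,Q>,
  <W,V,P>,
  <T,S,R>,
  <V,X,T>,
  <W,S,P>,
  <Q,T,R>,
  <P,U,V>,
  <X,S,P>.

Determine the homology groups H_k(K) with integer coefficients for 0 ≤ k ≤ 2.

Fix the vertex order P < Q < R < S < T < U < V < W < X and write every simplex with vertices in increasing order. Then dim K = 2 and the simplices of K are:

  0-simplices (9): P, Q, R, S, T, U, V, W, X
  1-simplices (27): PQ, PS, PU, PV, PW, PX, QR, QT, QU, QW, QX, RS, RT, RV, RW, RX, ST, SU, SW, SX, TU, TV, TX, UV, UW, VW, VX
  2-simplices (18): PQU, PQX, PSW, PSX, PUV, PVW, QRT, QRW, QTX, QUW, RST, RSX, RVW, RVX, STU, SUW, TUV, TVX

so the chain groups are C_0 ≅ Z^9, C_1 ≅ Z^27, C_2 ≅ Z^18.

∂_1: C_1 → C_0 sends each edge [p,q] (with p < q) to q − p. For instance
  ∂VW = W − V.
The resulting 9×27 matrix has rank 8, and its Smith normal form has invariant factors (1,1,1,1,1,1,1,1).

The boundary map ∂_2: C_2 → C_1 sends each 2-simplex [p,q,r] to [q,r] − [p,r] + [p,q]. For instance
  ∂QRT = RT − QT + QR,
  ∂PQU = QU − PU + PQ.
This gives a 27×18 integer matrix of rank 18; reducing to Smith normal form yields diagonal entries (1,1,1,1,1,1,1,1,1,1,1,1,1,1,1,1,1,2).

Reading off H_k = ker ∂_k / im ∂_{k+1}:

  H_0: rank C_0 − rank ∂_1 = 9 − 8 = 1, and the invariant factors of ∂_1 are all 1, so H_0 = Z.
  H_1: rank ker ∂_1 − rank ∂_2 = (27 − 8) − 18 = 1, and ∂_2 has invariant factor 2 > 1, so H_1 = Z × Z/2.
  H_2: rank ker ∂_2 − rank ∂_3 = (18 − 18) − 0 = 0, and there is no ∂_3, so H_2 = 0.

(K is a triangulation of the Klein bottle.)

H_0 ≅ Z,  H_1 ≅ Z × Z/2,  H_2 = 0.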